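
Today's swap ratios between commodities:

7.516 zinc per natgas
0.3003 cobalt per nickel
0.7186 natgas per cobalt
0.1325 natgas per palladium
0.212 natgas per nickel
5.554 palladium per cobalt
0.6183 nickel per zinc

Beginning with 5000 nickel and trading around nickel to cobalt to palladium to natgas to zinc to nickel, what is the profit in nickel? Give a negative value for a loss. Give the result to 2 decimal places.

5000 nickel × 0.3003 = 1501.5 cobalt
1501.5 cobalt × 5.554 = 8339.331 palladium
8339.331 palladium × 0.1325 = 1104.9613575 natgas
1104.9613575 natgas × 7.516 = 8304.88956297 zinc
8304.88956297 zinc × 0.6183 = 5134.913216784351 nickel
Net change: 5134.913216784351 − 5000 = 134.913216784351 nickel

134.91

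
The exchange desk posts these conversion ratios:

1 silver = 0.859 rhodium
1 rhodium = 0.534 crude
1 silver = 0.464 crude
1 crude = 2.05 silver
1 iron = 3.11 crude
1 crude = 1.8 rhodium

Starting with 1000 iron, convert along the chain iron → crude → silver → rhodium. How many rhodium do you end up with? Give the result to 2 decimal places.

5476.55

1000 iron × 3.11 = 3110 crude
3110 crude × 2.05 = 6375.5 silver
6375.5 silver × 0.859 = 5476.5545 rhodium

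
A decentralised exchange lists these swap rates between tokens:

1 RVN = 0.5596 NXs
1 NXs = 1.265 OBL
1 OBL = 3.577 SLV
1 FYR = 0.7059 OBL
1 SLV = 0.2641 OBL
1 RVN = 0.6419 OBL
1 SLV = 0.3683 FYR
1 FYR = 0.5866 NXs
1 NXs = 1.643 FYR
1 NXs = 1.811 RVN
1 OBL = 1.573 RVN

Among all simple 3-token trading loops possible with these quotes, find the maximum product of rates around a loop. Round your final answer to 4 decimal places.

RVN→NXs→OBL→RVN: 0.5596 × 1.265 × 1.573 = 1.11352
OBL→SLV→FYR→OBL: 3.577 × 0.3683 × 0.7059 = 0.92996
Maximum is RVN→NXs→OBL→RVN at 1.1135; arbitrage exists.

1.1135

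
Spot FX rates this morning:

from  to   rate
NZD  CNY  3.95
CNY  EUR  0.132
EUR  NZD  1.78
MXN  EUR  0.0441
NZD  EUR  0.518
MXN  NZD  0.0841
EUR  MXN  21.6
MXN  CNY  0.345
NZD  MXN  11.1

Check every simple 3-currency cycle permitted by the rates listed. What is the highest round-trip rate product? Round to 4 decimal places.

EUR→MXN→CNY→EUR: 21.6 × 0.345 × 0.132 = 0.98366
EUR→MXN→NZD→EUR: 21.6 × 0.0841 × 0.518 = 0.94098
EUR→NZD→CNY→EUR: 1.78 × 3.95 × 0.132 = 0.92809
EUR→NZD→MXN→EUR: 1.78 × 11.1 × 0.0441 = 0.87133
Maximum is EUR→MXN→CNY→EUR at 0.9837; no arbitrage — every cycle loses value.

0.9837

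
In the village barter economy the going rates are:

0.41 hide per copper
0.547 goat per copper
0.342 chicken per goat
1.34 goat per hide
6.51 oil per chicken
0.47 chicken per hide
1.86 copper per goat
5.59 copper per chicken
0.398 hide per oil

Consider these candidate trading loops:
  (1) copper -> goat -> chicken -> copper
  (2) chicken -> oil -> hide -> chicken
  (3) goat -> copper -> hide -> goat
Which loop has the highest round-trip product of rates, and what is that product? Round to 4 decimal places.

(1) 0.547 × 0.342 × 5.59 = 1.04574
(2) 6.51 × 0.398 × 0.47 = 1.21776
(3) 1.86 × 0.41 × 1.34 = 1.02188
Highest is cycle (2) at 1.2178 (>1, arbitrage).

1.2178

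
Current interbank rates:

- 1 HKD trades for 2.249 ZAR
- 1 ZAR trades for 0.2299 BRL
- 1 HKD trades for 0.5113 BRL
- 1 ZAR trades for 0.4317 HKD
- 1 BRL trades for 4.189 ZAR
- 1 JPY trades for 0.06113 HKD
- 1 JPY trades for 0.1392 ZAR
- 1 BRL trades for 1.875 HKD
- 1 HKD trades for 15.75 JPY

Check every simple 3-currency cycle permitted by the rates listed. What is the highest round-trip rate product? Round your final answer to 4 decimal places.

0.9695

BRL→HKD→ZAR→BRL: 1.875 × 2.249 × 0.2299 = 0.96946
JPY→ZAR→HKD→JPY: 0.1392 × 0.4317 × 15.75 = 0.94646
BRL→ZAR→HKD→BRL: 4.189 × 0.4317 × 0.5113 = 0.92463
Maximum is BRL→HKD→ZAR→BRL at 0.9695; no arbitrage — every cycle loses value.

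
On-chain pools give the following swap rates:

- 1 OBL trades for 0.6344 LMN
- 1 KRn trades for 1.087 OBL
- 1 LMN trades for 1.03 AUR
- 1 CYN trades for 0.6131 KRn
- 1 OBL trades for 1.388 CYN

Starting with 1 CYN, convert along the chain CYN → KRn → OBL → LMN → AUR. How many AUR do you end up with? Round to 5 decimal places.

0.43547

1 CYN × 0.6131 = 0.6131 KRn
0.6131 KRn × 1.087 = 0.6664397 OBL
0.6664397 OBL × 0.6344 = 0.42278934568 LMN
0.42278934568 LMN × 1.03 = 0.4354730260504 AUR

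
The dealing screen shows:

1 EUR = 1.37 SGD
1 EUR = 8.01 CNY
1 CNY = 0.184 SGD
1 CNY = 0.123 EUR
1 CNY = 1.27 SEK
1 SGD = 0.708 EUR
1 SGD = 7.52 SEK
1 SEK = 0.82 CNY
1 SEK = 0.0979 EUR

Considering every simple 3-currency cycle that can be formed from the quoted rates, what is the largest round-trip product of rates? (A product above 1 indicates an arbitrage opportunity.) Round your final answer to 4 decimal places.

1.1346

CNY→SGD→SEK→CNY: 0.184 × 7.52 × 0.82 = 1.13462
CNY→SGD→EUR→CNY: 0.184 × 0.708 × 8.01 = 1.04348
SGD→SEK→EUR→SGD: 7.52 × 0.0979 × 1.37 = 1.00860
CNY→SEK→EUR→CNY: 1.27 × 0.0979 × 8.01 = 0.99591
Maximum is CNY→SGD→SEK→CNY at 1.1346; arbitrage exists.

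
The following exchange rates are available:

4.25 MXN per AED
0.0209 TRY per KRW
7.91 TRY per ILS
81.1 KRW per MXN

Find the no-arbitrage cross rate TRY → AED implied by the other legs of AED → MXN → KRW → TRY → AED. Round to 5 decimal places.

Known legs of the cycle: 4.25 × 81.1 × 0.0209 = 7.2037075
For no arbitrage the full-cycle product must be 1, so the missing rate is 1 / 7.2037075 ≈ 0.1388174.

0.13882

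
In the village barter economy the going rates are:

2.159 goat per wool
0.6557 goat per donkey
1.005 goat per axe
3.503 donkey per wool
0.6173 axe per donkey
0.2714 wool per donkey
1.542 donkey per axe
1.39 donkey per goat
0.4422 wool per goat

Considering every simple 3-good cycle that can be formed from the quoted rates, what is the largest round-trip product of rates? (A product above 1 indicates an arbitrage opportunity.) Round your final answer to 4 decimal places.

1.0157

goat→wool→donkey→goat: 0.4422 × 3.503 × 0.6557 = 1.01570
axe→goat→donkey→axe: 1.005 × 1.39 × 0.6173 = 0.86234
goat→donkey→wool→goat: 1.39 × 0.2714 × 2.159 = 0.81447
Maximum is goat→wool→donkey→goat at 1.0157; arbitrage exists.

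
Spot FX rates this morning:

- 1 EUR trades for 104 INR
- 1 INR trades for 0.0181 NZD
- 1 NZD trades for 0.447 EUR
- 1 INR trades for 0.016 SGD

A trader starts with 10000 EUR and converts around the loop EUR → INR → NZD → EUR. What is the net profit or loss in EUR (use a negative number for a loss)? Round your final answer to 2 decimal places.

10000 EUR × 104 = 1040000 INR
1040000 INR × 0.0181 = 18824 NZD
18824 NZD × 0.447 = 8414.328 EUR
Net change: 8414.328 − 10000 = -1585.672 EUR

-1585.67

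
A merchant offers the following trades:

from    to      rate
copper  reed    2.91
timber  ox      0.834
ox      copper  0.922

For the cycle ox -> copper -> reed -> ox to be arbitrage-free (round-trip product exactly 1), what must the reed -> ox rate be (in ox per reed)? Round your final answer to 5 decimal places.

Known legs of the cycle: 0.922 × 2.91 = 2.68302
For no arbitrage the full-cycle product must be 1, so the missing rate is 1 / 2.68302 ≈ 0.3727143.

0.37271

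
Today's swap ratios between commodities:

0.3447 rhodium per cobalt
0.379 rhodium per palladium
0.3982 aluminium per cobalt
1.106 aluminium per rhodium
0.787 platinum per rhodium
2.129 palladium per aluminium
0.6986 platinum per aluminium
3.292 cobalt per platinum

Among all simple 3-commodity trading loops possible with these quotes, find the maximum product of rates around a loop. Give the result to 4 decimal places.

aluminium→platinum→cobalt→aluminium: 0.6986 × 3.292 × 0.3982 = 0.91578
rhodium→platinum→cobalt→rhodium: 0.787 × 3.292 × 0.3447 = 0.89305
rhodium→aluminium→palladium→rhodium: 1.106 × 2.129 × 0.379 = 0.89242
Maximum is aluminium→platinum→cobalt→aluminium at 0.9158; no arbitrage — every cycle loses value.

0.9158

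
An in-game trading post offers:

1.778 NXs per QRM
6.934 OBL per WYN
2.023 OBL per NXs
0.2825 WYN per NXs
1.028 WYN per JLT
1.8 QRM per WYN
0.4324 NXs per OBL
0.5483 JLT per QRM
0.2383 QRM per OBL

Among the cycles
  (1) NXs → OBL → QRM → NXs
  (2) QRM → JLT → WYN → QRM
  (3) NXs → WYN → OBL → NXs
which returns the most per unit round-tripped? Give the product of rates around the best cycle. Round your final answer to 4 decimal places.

1.0146

(1) 2.023 × 0.2383 × 1.778 = 0.85714
(2) 0.5483 × 1.028 × 1.8 = 1.01457
(3) 0.2825 × 6.934 × 0.4324 = 0.84701
Highest is cycle (2) at 1.0146 (>1, arbitrage).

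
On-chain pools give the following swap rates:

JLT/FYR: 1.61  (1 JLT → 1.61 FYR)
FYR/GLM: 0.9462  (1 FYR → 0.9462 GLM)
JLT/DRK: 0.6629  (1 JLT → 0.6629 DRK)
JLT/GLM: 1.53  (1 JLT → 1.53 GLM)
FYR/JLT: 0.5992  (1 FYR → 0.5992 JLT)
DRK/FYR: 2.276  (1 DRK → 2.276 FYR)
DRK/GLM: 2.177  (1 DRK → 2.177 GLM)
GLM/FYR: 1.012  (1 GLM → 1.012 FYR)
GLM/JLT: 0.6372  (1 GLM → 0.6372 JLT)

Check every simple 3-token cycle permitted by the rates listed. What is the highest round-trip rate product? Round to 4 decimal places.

0.9707

JLT→FYR→GLM→JLT: 1.61 × 0.9462 × 0.6372 = 0.97070
JLT→GLM→FYR→JLT: 1.53 × 1.012 × 0.5992 = 0.92778
DRK→GLM→JLT→DRK: 2.177 × 0.6372 × 0.6629 = 0.91956
DRK→FYR→JLT→DRK: 2.276 × 0.5992 × 0.6629 = 0.90405
Maximum is JLT→FYR→GLM→JLT at 0.9707; no arbitrage — every cycle loses value.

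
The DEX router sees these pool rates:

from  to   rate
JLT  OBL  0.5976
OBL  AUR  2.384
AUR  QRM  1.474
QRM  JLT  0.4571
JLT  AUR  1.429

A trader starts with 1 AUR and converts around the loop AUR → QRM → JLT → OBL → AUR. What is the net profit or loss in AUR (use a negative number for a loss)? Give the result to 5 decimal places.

-0.04010

1 AUR × 1.474 = 1.474 QRM
1.474 QRM × 0.4571 = 0.6737654 JLT
0.6737654 JLT × 0.5976 = 0.40264220304 OBL
0.40264220304 OBL × 2.384 = 0.95989901204736 AUR
Net change: 0.95989901204736 − 1 = -0.04010098795264 AUR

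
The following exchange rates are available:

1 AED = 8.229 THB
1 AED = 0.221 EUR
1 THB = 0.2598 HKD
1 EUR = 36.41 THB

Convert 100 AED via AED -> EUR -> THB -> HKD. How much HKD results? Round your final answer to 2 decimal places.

209.05

100 AED × 0.221 = 22.1 EUR
22.1 EUR × 36.41 = 804.661 THB
804.661 THB × 0.2598 = 209.0509278 HKD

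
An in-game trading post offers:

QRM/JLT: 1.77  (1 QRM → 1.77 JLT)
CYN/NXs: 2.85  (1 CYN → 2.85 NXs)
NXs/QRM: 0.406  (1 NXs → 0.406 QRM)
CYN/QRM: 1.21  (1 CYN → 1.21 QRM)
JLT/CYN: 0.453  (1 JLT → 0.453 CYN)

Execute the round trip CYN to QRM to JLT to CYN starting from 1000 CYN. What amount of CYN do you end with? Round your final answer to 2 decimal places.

1000 CYN × 1.21 = 1210 QRM
1210 QRM × 1.77 = 2141.7 JLT
2141.7 JLT × 0.453 = 970.1901 CYN

970.19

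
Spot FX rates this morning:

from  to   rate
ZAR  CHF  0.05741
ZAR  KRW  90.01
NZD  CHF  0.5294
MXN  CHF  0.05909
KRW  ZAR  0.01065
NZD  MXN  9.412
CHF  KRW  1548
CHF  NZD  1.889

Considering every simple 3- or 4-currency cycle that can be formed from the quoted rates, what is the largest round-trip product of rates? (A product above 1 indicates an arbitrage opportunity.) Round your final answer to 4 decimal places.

1.0506

CHF→NZD→MXN→CHF: 1.889 × 9.412 × 0.05909 = 1.05058
ZAR→CHF→KRW→ZAR: 0.05741 × 1548 × 0.01065 = 0.94647
Maximum is CHF→NZD→MXN→CHF at 1.0506; arbitrage exists.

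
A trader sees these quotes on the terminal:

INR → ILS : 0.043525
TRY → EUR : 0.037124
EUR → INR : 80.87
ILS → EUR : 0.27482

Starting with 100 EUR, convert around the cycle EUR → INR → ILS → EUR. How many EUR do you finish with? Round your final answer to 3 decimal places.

96.733

100 EUR × 80.87 = 8087 INR
8087 INR × 0.043525 = 351.986675 ILS
351.986675 ILS × 0.27482 = 96.7329780235 EUR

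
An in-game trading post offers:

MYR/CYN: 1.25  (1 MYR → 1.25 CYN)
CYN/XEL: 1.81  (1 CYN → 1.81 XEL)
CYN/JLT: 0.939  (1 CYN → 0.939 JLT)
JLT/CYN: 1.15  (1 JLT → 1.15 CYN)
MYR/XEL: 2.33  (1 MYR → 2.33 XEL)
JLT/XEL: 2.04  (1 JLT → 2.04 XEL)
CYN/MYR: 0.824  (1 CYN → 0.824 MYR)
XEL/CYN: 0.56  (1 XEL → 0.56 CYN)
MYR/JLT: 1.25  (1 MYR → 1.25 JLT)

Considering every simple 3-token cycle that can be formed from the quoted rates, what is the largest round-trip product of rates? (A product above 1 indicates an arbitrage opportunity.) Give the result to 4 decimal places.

1.1845

MYR→JLT→CYN→MYR: 1.25 × 1.15 × 0.824 = 1.18450
XEL→CYN→MYR→XEL: 0.56 × 0.824 × 2.33 = 1.07516
XEL→CYN→JLT→XEL: 0.56 × 0.939 × 2.04 = 1.07271
Maximum is MYR→JLT→CYN→MYR at 1.1845; arbitrage exists.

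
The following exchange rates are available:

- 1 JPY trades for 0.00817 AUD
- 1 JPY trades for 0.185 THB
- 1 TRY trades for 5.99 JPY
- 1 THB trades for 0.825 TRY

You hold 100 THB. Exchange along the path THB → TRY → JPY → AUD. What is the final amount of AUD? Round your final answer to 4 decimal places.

100 THB × 0.825 = 82.5 TRY
82.5 TRY × 5.99 = 494.175 JPY
494.175 JPY × 0.00817 = 4.03740975 AUD

4.0374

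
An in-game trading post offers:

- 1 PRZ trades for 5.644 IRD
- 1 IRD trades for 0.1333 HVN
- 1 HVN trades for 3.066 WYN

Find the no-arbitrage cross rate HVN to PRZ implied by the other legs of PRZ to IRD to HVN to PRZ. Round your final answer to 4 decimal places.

Known legs of the cycle: 5.644 × 0.1333 = 0.7523452
For no arbitrage the full-cycle product must be 1, so the missing rate is 1 / 0.7523452 ≈ 1.329177.

1.3292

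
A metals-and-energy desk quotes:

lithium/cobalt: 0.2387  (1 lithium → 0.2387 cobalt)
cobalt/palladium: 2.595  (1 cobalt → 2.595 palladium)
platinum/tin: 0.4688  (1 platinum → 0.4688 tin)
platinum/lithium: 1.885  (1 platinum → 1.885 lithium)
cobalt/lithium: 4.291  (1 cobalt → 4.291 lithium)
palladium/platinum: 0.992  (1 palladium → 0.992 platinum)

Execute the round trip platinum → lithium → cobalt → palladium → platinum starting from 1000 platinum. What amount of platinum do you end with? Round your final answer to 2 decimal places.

1158.28

1000 platinum × 1.885 = 1885 lithium
1885 lithium × 0.2387 = 449.9495 cobalt
449.9495 cobalt × 2.595 = 1167.6189525 palladium
1167.6189525 palladium × 0.992 = 1158.27800088 platinum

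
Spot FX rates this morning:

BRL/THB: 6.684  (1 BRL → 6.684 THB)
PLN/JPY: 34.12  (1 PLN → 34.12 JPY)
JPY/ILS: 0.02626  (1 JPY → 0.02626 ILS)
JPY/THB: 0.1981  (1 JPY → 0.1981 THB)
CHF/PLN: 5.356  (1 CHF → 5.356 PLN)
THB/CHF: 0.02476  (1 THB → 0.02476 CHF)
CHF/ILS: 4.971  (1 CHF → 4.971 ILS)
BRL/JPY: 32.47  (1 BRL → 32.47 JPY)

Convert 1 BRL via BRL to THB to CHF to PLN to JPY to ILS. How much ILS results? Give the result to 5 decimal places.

1 BRL × 6.684 = 6.684 THB
6.684 THB × 0.02476 = 0.16549584 CHF
0.16549584 CHF × 5.356 = 0.88639571904 PLN
0.88639571904 PLN × 34.12 = 30.2438219336448 JPY
30.2438219336448 JPY × 0.02626 = 0.794202763977512448 ILS

0.79420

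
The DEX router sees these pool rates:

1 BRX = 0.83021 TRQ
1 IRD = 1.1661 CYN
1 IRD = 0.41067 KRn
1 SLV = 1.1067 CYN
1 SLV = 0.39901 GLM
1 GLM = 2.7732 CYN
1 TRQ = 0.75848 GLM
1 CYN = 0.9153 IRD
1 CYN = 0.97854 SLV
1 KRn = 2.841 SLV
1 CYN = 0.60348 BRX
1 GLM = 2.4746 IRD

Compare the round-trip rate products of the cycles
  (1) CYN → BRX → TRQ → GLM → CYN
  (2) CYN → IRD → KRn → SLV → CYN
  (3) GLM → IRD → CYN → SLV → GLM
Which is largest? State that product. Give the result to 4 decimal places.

(1) 0.60348 × 0.83021 × 0.75848 × 2.7732 = 1.05384
(2) 0.9153 × 0.41067 × 2.841 × 1.1067 = 1.18184
(3) 2.4746 × 1.1661 × 0.97854 × 0.39901 = 1.12669
Highest is cycle (2) at 1.1818 (>1, arbitrage).

1.1818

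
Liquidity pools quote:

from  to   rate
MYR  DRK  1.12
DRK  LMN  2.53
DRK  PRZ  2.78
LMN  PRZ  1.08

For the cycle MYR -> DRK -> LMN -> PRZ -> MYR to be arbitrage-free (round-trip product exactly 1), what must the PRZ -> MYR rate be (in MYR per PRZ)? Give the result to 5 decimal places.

Known legs of the cycle: 1.12 × 2.53 × 1.08 = 3.060288
For no arbitrage the full-cycle product must be 1, so the missing rate is 1 / 3.060288 ≈ 0.3267666.

0.32677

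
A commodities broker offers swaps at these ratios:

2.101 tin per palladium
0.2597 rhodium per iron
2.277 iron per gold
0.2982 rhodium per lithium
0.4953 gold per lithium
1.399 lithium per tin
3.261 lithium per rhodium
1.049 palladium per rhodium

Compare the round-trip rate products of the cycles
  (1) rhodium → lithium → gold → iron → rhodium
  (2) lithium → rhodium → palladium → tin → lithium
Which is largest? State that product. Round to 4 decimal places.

0.9551

(1) 3.261 × 0.4953 × 2.277 × 0.2597 = 0.95511
(2) 0.2982 × 1.049 × 2.101 × 1.399 = 0.91945
Highest is cycle (1) at 0.9551 (≤1, no arbitrage).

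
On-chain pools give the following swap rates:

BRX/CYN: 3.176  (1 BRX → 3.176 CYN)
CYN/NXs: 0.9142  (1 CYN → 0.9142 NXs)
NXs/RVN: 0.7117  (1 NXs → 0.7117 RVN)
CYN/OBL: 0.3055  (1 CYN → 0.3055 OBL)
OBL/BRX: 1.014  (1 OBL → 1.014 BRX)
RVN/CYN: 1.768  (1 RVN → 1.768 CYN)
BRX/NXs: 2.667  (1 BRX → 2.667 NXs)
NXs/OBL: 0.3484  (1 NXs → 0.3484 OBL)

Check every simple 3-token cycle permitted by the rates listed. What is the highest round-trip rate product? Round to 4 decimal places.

1.1503

RVN→CYN→NXs→RVN: 1.768 × 0.9142 × 0.7117 = 1.15032
BRX→CYN→OBL→BRX: 3.176 × 0.3055 × 1.014 = 0.98385
BRX→NXs→OBL→BRX: 2.667 × 0.3484 × 1.014 = 0.94219
Maximum is RVN→CYN→NXs→RVN at 1.1503; arbitrage exists.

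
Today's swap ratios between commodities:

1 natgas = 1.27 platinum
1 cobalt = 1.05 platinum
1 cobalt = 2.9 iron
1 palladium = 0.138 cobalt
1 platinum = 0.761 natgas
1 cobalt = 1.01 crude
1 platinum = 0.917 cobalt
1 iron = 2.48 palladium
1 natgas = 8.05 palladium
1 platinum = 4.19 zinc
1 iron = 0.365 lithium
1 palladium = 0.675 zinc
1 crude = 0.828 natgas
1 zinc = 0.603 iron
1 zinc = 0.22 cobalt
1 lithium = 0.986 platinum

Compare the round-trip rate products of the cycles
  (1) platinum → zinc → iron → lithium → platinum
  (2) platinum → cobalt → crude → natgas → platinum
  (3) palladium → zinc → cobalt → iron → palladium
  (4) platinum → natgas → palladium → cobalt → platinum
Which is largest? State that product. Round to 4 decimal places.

1.0680

(1) 4.19 × 0.603 × 0.365 × 0.986 = 0.90929
(2) 0.917 × 1.01 × 0.828 × 1.27 = 0.97392
(3) 0.675 × 0.22 × 2.9 × 2.48 = 1.06801
(4) 0.761 × 8.05 × 0.138 × 1.05 = 0.88766
Highest is cycle (3) at 1.0680 (>1, arbitrage).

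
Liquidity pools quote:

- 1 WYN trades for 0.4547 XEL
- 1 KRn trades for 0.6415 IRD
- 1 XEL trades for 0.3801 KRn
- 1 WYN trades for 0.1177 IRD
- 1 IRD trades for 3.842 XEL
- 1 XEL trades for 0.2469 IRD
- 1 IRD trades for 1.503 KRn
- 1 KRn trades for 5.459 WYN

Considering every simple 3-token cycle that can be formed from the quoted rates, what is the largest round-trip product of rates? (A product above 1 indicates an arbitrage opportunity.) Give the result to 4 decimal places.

0.9657

IRD→KRn→WYN→IRD: 1.503 × 5.459 × 0.1177 = 0.96571
XEL→KRn→WYN→XEL: 0.3801 × 5.459 × 0.4547 = 0.94349
XEL→KRn→IRD→XEL: 0.3801 × 0.6415 × 3.842 = 0.93681
Maximum is IRD→KRn→WYN→IRD at 0.9657; no arbitrage — every cycle loses value.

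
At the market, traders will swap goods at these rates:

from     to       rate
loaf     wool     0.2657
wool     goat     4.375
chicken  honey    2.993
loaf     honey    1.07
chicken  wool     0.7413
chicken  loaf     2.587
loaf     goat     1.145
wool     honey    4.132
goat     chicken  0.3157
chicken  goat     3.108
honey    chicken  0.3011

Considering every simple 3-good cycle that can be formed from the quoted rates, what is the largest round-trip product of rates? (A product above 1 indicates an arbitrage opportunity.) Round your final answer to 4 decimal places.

wool→goat→chicken→wool: 4.375 × 0.3157 × 0.7413 = 1.02387
goat→chicken→loaf→goat: 0.3157 × 2.587 × 1.145 = 0.93514
honey→chicken→wool→honey: 0.3011 × 0.7413 × 4.132 = 0.92228
honey→chicken→loaf→honey: 0.3011 × 2.587 × 1.07 = 0.83347
Maximum is wool→goat→chicken→wool at 1.0239; arbitrage exists.

1.0239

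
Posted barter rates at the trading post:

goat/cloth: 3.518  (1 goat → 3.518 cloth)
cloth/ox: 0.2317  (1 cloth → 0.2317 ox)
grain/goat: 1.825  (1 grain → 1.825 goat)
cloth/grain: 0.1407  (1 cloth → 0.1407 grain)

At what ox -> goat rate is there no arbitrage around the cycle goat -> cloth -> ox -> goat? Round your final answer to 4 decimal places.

Known legs of the cycle: 3.518 × 0.2317 = 0.8151206
For no arbitrage the full-cycle product must be 1, so the missing rate is 1 / 0.8151206 ≈ 1.226812.

1.2268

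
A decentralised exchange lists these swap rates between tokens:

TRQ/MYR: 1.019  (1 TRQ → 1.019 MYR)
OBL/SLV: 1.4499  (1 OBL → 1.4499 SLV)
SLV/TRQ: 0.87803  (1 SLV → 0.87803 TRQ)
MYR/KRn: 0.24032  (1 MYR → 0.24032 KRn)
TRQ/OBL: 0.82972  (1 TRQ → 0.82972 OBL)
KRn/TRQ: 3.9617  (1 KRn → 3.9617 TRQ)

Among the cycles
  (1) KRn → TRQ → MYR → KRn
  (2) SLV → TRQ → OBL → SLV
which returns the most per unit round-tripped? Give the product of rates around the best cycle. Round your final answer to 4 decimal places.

1.0563

(1) 3.9617 × 1.019 × 0.24032 = 0.97017
(2) 0.87803 × 0.82972 × 1.4499 = 1.05628
Highest is cycle (2) at 1.0563 (>1, arbitrage).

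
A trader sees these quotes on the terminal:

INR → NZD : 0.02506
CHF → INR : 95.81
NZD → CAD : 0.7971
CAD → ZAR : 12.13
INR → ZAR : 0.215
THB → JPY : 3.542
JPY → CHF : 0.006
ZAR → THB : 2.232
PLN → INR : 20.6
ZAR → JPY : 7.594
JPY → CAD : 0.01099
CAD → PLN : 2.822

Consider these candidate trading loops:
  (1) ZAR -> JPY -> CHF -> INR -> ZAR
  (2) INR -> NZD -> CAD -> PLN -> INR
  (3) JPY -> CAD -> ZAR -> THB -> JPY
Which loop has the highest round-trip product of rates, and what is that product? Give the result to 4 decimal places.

1.1612

(1) 7.594 × 0.006 × 95.81 × 0.215 = 0.93858
(2) 0.02506 × 0.7971 × 2.822 × 20.6 = 1.16123
(3) 0.01099 × 12.13 × 2.232 × 3.542 = 1.05390
Highest is cycle (2) at 1.1612 (>1, arbitrage).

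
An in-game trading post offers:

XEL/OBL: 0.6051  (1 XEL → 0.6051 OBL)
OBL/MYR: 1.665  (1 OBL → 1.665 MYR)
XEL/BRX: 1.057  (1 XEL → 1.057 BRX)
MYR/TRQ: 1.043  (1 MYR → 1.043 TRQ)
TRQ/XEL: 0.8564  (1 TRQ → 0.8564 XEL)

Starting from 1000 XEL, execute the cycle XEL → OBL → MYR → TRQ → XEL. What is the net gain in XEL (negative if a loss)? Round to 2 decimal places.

-100.08

1000 XEL × 0.6051 = 605.1 OBL
605.1 OBL × 1.665 = 1007.4915 MYR
1007.4915 MYR × 1.043 = 1050.8136345 TRQ
1050.8136345 TRQ × 0.8564 = 899.9167965858 XEL
Net change: 899.9167965858 − 1000 = -100.0832034142 XEL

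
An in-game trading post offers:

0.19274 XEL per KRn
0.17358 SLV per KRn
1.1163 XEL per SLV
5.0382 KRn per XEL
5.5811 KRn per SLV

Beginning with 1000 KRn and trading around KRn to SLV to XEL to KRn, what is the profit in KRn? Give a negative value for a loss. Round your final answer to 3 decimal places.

-23.761

1000 KRn × 0.17358 = 173.58 SLV
173.58 SLV × 1.1163 = 193.767354 XEL
193.767354 XEL × 5.0382 = 976.2386829228 KRn
Net change: 976.2386829228 − 1000 = -23.7613170772 KRn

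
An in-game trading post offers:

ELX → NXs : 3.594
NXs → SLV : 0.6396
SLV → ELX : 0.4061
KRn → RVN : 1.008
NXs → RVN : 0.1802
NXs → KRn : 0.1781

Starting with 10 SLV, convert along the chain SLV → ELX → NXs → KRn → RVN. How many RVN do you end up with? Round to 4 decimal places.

10 SLV × 0.4061 = 4.061 ELX
4.061 ELX × 3.594 = 14.595234 NXs
14.595234 NXs × 0.1781 = 2.5994111754 KRn
2.5994111754 KRn × 1.008 = 2.6202064648032 RVN

2.6202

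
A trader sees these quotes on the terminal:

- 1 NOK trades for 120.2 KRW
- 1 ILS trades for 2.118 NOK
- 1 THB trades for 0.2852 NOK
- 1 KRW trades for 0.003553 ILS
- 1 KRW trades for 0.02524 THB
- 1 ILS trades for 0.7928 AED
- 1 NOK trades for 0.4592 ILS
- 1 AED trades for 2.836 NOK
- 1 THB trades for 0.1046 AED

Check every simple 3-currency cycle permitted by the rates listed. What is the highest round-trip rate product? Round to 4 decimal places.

1.0325

NOK→ILS→AED→NOK: 0.4592 × 0.7928 × 2.836 = 1.03246
NOK→KRW→ILS→NOK: 120.2 × 0.003553 × 2.118 = 0.90454
NOK→KRW→THB→NOK: 120.2 × 0.02524 × 0.2852 = 0.86525
Maximum is NOK→ILS→AED→NOK at 1.0325; arbitrage exists.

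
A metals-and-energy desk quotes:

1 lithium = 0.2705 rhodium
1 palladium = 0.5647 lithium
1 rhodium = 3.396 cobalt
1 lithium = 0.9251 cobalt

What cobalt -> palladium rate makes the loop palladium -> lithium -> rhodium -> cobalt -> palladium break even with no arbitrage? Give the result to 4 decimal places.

Known legs of the cycle: 0.5647 × 0.2705 × 3.396 = 0.5187435846
For no arbitrage the full-cycle product must be 1, so the missing rate is 1 / 0.5187435846 ≈ 1.927735.

1.9277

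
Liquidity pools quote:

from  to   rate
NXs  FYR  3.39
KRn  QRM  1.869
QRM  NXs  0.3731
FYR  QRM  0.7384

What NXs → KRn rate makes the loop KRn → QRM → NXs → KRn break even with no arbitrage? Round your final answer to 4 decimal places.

Known legs of the cycle: 1.869 × 0.3731 = 0.6973239
For no arbitrage the full-cycle product must be 1, so the missing rate is 1 / 0.6973239 ≈ 1.434054.

1.4341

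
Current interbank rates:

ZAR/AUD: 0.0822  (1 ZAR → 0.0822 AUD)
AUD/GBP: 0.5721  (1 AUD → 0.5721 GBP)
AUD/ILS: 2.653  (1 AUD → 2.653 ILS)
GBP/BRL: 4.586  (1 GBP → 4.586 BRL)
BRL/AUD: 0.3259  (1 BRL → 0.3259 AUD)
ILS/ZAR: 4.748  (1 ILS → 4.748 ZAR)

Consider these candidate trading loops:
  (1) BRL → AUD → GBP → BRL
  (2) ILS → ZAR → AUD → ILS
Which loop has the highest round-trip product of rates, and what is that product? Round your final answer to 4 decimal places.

1.0354

(1) 0.3259 × 0.5721 × 4.586 = 0.85505
(2) 4.748 × 0.0822 × 2.653 = 1.03543
Highest is cycle (2) at 1.0354 (>1, arbitrage).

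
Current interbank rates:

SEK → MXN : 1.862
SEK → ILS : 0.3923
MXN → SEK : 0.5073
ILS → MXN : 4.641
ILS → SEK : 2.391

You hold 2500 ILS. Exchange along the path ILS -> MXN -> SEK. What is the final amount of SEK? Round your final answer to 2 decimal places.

2500 ILS × 4.641 = 11602.5 MXN
11602.5 MXN × 0.5073 = 5885.94825 SEK

5885.95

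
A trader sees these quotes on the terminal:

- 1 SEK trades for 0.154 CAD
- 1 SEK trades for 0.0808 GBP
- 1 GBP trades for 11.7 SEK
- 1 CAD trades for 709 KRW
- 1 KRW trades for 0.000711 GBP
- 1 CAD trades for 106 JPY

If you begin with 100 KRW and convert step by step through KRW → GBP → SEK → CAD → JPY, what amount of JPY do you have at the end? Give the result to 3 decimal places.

100 KRW × 0.000711 = 0.0711 GBP
0.0711 GBP × 11.7 = 0.83187 SEK
0.83187 SEK × 0.154 = 0.12810798 CAD
0.12810798 CAD × 106 = 13.57944588 JPY

13.579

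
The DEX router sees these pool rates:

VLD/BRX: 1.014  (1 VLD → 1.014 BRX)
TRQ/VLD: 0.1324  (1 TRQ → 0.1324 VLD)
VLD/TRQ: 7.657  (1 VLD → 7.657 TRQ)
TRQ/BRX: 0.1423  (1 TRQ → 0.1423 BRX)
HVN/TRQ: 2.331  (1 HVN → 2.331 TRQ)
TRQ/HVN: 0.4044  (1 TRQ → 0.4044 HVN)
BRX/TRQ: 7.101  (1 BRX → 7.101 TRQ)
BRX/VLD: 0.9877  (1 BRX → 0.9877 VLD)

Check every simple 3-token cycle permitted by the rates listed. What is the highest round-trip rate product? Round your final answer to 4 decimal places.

BRX→VLD→TRQ→BRX: 0.9877 × 7.657 × 0.1423 = 1.07619
BRX→TRQ→VLD→BRX: 7.101 × 0.1324 × 1.014 = 0.95333
Maximum is BRX→VLD→TRQ→BRX at 1.0762; arbitrage exists.

1.0762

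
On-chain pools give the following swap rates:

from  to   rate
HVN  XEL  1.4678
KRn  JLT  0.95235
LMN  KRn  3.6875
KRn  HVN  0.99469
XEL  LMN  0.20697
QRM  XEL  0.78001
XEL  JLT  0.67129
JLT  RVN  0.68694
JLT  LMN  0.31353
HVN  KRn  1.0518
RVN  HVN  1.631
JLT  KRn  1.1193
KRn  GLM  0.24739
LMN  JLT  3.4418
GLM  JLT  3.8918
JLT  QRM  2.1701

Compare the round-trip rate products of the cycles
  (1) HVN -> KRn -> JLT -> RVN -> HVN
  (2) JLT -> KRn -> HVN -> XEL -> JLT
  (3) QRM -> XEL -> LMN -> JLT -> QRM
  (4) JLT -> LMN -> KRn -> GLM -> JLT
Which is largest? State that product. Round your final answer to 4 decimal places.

1.2058

(1) 1.0518 × 0.95235 × 0.68694 × 1.631 = 1.12228
(2) 1.1193 × 0.99469 × 1.4678 × 0.67129 = 1.09701
(3) 0.78001 × 0.20697 × 3.4418 × 2.1701 = 1.20579
(4) 0.31353 × 3.6875 × 0.24739 × 3.8918 = 1.11312
Highest is cycle (3) at 1.2058 (>1, arbitrage).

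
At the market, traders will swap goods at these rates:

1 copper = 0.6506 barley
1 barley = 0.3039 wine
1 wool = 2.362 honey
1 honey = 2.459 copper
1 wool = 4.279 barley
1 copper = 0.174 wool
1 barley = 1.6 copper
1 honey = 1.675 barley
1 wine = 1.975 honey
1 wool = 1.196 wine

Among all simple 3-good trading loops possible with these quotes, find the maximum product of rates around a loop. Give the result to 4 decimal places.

1.1913

barley→copper→wool→barley: 1.6 × 0.174 × 4.279 = 1.19127
honey→copper→wool→honey: 2.459 × 0.174 × 2.362 = 1.01062
wine→honey→barley→wine: 1.975 × 1.675 × 0.3039 = 1.00534
Maximum is barley→copper→wool→barley at 1.1913; arbitrage exists.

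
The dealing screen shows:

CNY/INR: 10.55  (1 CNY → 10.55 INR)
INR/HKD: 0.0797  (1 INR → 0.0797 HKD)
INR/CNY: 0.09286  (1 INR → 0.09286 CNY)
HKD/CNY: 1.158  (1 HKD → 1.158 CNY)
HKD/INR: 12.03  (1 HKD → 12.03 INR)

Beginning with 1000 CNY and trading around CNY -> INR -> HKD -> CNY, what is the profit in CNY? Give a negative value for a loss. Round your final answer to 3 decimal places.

1000 CNY × 10.55 = 10550 INR
10550 INR × 0.0797 = 840.835 HKD
840.835 HKD × 1.158 = 973.68693 CNY
Net change: 973.68693 − 1000 = -26.31307 CNY

-26.313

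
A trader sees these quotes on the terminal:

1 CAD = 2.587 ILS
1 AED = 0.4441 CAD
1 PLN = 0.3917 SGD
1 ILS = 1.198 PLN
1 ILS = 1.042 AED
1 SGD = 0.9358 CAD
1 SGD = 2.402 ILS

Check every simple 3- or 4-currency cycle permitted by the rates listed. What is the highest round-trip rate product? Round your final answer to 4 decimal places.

1.1971

ILS→AED→CAD→ILS: 1.042 × 0.4441 × 2.587 = 1.19714
PLN→SGD→CAD→ILS→PLN: 0.3917 × 0.9358 × 2.587 × 1.198 = 1.13603
PLN→SGD→ILS→PLN: 0.3917 × 2.402 × 1.198 = 1.12715
Maximum is ILS→AED→CAD→ILS at 1.1971; arbitrage exists.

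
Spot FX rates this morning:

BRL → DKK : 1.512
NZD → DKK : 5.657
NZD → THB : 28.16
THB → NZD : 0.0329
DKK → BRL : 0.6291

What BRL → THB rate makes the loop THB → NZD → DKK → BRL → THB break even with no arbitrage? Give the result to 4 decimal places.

Known legs of the cycle: 0.0329 × 5.657 × 0.6291 = 0.11708513523
For no arbitrage the full-cycle product must be 1, so the missing rate is 1 / 0.11708513523 ≈ 8.540794.

8.5408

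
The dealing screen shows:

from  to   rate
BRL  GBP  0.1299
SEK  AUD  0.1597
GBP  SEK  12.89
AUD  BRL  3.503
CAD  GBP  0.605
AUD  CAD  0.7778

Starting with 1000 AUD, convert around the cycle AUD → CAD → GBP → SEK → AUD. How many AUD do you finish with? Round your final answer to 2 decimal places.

1000 AUD × 0.7778 = 777.8 CAD
777.8 CAD × 0.605 = 470.569 GBP
470.569 GBP × 12.89 = 6065.63441 SEK
6065.63441 SEK × 0.1597 = 968.681815277 AUD

968.68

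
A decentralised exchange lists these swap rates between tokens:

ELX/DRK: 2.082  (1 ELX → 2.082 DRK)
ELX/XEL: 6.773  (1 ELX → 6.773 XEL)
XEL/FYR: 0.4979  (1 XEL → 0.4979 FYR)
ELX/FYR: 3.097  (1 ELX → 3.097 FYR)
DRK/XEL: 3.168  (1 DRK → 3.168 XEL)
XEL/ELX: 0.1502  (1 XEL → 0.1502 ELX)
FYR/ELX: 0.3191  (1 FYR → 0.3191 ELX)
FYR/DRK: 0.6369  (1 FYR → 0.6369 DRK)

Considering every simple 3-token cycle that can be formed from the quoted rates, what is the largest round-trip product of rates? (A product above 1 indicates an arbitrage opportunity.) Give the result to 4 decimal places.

XEL→FYR→ELX→XEL: 0.4979 × 0.3191 × 6.773 = 1.07609
XEL→FYR→DRK→XEL: 0.4979 × 0.6369 × 3.168 = 1.00461
XEL→ELX→DRK→XEL: 0.1502 × 2.082 × 3.168 = 0.99069
Maximum is XEL→FYR→ELX→XEL at 1.0761; arbitrage exists.

1.0761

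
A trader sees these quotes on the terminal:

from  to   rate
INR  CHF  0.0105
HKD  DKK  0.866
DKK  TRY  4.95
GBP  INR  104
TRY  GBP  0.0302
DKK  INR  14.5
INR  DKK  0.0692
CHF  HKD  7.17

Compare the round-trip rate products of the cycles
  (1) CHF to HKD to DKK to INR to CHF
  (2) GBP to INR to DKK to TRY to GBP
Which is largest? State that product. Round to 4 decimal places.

(1) 7.17 × 0.866 × 14.5 × 0.0105 = 0.94535
(2) 104 × 0.0692 × 4.95 × 0.0302 = 1.07585
Highest is cycle (2) at 1.0758 (>1, arbitrage).

1.0758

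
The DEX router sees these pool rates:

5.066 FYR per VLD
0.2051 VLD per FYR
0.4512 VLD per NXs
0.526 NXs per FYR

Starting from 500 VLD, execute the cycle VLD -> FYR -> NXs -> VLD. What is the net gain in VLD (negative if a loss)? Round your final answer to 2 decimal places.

500 VLD × 5.066 = 2533 FYR
2533 FYR × 0.526 = 1332.358 NXs
1332.358 NXs × 0.4512 = 601.1599296 VLD
Net change: 601.1599296 − 500 = 101.1599296 VLD

101.16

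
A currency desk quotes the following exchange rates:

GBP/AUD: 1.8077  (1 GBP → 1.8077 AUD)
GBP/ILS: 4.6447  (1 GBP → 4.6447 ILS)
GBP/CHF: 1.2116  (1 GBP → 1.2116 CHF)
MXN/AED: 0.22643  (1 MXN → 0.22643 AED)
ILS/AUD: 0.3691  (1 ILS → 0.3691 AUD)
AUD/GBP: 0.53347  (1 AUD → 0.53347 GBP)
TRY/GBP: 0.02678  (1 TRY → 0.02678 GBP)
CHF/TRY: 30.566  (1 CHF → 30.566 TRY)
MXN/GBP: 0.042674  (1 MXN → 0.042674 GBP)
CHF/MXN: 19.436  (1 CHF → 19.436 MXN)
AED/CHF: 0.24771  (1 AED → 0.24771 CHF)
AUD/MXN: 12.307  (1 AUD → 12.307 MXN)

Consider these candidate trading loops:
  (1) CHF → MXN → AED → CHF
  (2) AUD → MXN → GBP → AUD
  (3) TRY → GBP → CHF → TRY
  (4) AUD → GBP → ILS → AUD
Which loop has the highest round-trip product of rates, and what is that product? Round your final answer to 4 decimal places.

1.0901

(1) 19.436 × 0.22643 × 0.24771 = 1.09015
(2) 12.307 × 0.042674 × 1.8077 = 0.94938
(3) 0.02678 × 1.2116 × 30.566 = 0.99176
(4) 0.53347 × 4.6447 × 0.3691 = 0.91456
Highest is cycle (1) at 1.0901 (>1, arbitrage).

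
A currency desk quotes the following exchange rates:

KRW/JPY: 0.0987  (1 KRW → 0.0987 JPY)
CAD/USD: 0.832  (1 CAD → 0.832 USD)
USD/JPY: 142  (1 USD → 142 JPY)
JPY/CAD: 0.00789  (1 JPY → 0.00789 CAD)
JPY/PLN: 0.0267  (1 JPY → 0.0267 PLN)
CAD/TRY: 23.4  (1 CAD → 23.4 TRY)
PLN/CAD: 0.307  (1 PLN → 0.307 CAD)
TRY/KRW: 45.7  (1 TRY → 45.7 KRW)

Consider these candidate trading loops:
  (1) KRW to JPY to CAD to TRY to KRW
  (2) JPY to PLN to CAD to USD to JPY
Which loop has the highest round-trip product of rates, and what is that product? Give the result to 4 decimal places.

0.9684

(1) 0.0987 × 0.00789 × 23.4 × 45.7 = 0.83277
(2) 0.0267 × 0.307 × 0.832 × 142 = 0.96841
Highest is cycle (2) at 0.9684 (≤1, no arbitrage).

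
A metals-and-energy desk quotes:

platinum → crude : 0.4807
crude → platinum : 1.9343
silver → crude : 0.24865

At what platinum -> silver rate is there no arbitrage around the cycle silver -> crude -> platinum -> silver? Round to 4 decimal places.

Known legs of the cycle: 0.24865 × 1.9343 = 0.480963695
For no arbitrage the full-cycle product must be 1, so the missing rate is 1 / 0.480963695 ≈ 2.079159.

2.0792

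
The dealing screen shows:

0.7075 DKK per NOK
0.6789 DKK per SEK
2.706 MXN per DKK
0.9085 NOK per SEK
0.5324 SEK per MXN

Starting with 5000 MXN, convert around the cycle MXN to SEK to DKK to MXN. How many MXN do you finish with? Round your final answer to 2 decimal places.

5000 MXN × 0.5324 = 2662 SEK
2662 SEK × 0.6789 = 1807.2318 DKK
1807.2318 DKK × 2.706 = 4890.3692508 MXN

4890.37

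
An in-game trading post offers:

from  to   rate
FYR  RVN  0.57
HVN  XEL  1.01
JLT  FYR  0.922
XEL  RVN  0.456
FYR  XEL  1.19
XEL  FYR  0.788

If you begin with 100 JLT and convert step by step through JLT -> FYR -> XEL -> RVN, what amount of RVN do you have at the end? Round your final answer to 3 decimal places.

50.031

100 JLT × 0.922 = 92.2 FYR
92.2 FYR × 1.19 = 109.718 XEL
109.718 XEL × 0.456 = 50.031408 RVN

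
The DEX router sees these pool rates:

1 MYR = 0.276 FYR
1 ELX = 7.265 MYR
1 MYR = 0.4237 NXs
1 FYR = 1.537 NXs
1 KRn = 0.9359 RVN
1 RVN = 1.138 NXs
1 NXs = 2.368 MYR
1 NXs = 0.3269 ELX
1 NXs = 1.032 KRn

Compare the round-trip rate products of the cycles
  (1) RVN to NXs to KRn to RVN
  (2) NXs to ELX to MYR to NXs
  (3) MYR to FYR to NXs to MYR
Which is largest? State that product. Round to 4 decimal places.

(1) 1.138 × 1.032 × 0.9359 = 1.09914
(2) 0.3269 × 7.265 × 0.4237 = 1.00626
(3) 0.276 × 1.537 × 2.368 = 1.00453
Highest is cycle (1) at 1.0991 (>1, arbitrage).

1.0991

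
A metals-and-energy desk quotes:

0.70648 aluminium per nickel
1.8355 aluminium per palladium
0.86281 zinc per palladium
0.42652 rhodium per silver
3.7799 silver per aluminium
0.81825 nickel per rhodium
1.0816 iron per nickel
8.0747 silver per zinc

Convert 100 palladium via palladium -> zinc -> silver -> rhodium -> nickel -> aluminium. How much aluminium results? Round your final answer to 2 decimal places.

100 palladium × 0.86281 = 86.281 zinc
86.281 zinc × 8.0747 = 696.6931907 silver
696.6931907 silver × 0.42652 = 297.153579697364 rhodium
297.153579697364 rhodium × 0.81825 = 243.145916587368093 nickel
243.145916587368093 nickel × 0.70648 = 171.77772715064381034264 aluminium

171.78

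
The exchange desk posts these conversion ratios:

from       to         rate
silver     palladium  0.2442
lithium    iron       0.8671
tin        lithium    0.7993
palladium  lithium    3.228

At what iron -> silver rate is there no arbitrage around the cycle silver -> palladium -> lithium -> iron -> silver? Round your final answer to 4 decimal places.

Known legs of the cycle: 0.2442 × 3.228 × 0.8671 = 0.68351550696
For no arbitrage the full-cycle product must be 1, so the missing rate is 1 / 0.68351550696 ≈ 1.463025.

1.4630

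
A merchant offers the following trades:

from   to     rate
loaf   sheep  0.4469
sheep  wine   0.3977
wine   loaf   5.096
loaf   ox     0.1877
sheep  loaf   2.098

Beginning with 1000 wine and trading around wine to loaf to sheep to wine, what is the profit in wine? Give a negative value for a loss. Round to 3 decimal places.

1000 wine × 5.096 = 5096 loaf
5096 loaf × 0.4469 = 2277.4024 sheep
2277.4024 sheep × 0.3977 = 905.72293448 wine
Net change: 905.72293448 − 1000 = -94.27706552 wine

-94.277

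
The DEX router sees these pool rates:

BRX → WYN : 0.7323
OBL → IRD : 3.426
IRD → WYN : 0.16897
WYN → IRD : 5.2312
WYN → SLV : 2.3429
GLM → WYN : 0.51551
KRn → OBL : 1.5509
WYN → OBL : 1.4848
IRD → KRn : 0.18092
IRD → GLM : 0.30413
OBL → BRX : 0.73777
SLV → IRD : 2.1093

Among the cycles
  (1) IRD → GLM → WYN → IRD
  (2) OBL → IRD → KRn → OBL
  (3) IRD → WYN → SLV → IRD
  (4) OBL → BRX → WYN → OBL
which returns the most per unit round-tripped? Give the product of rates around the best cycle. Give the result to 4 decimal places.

(1) 0.30413 × 0.51551 × 5.2312 = 0.82016
(2) 3.426 × 0.18092 × 1.5509 = 0.96130
(3) 0.16897 × 2.3429 × 2.1093 = 0.83503
(4) 0.73777 × 0.7323 × 1.4848 = 0.80219
Highest is cycle (2) at 0.9613 (≤1, no arbitrage).

0.9613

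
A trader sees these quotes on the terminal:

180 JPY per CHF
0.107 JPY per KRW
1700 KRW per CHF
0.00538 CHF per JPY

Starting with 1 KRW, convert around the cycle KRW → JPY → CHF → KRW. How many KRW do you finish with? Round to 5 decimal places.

1 KRW × 0.107 = 0.107 JPY
0.107 JPY × 0.00538 = 0.00057566 CHF
0.00057566 CHF × 1700 = 0.978622 KRW

0.97862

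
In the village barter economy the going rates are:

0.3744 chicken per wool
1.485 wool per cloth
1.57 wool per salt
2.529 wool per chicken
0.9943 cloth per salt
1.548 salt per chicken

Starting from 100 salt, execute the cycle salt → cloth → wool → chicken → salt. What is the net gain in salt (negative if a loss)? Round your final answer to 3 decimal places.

-14.424

100 salt × 0.9943 = 99.43 cloth
99.43 cloth × 1.485 = 147.65355 wool
147.65355 wool × 0.3744 = 55.28148912 chicken
55.28148912 chicken × 1.548 = 85.57574515776 salt
Net change: 85.57574515776 − 100 = -14.42425484224 salt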